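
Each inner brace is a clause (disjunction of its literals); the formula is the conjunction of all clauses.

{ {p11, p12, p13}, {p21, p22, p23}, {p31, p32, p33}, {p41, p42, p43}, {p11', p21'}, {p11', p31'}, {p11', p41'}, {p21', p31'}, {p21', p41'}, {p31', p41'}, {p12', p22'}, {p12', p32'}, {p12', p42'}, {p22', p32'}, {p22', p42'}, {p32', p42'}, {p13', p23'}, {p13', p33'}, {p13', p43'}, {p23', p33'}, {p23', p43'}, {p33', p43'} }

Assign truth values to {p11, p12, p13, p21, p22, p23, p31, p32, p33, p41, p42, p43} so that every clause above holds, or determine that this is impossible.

Branch on p11: set p11 = 0.
Branch on p12: set p12 = 1.
The clause (p22') is unit, so p22 = 0.
The clause (p32') is unit, so p32 = 0.
The clause (p42') is unit, so p42 = 0.
Branch on p21: set p21 = 1.
The clause (p31') is unit, so p31 = 0.
The clause (p33) is unit, so p33 = 1.
The clause (p41') is unit, so p41 = 0.
The clause (p43) is unit, so p43 = 1.
That conflicts with the unit clause (p43').
Undo p21 and try p21 = 0.
The clause (p23) is unit, so p23 = 1.
The clause (p13') is unit, so p13 = 0.
The clause (p33') is unit, so p33 = 0.
The clause (p31) is unit, so p31 = 1.
The clause (p41') is unit, so p41 = 0.
The clause (p43) is unit, so p43 = 1.
That conflicts with the unit clause (p43').
Neither p21 = 1 nor p21 = 0 works.
Undo p12 and try p12 = 0.
The clause (p13) is unit, so p13 = 1.
The clause (p23') is unit, so p23 = 0.
The clause (p33') is unit, so p33 = 0.
The clause (p43') is unit, so p43 = 0.
Branch on p21: set p21 = 1.
The clause (p31') is unit, so p31 = 0.
The clause (p32) is unit, so p32 = 1.
The clause (p41') is unit, so p41 = 0.
The clause (p42) is unit, so p42 = 1.
That conflicts with the unit clause (p42').
Undo p21 and try p21 = 0.
The clause (p22) is unit, so p22 = 1.
The clause (p32') is unit, so p32 = 0.
The clause (p31) is unit, so p31 = 1.
The clause (p41') is unit, so p41 = 0.
The clause (p42) is unit, so p42 = 1.
That conflicts with the unit clause (p42').
Neither p21 = 1 nor p21 = 0 works.
Neither p12 = 1 nor p12 = 0 works.
Undo p11 and try p11 = 1.
The clause (p21') is unit, so p21 = 0.
The clause (p31') is unit, so p31 = 0.
The clause (p41') is unit, so p41 = 0.
Branch on p22: set p22 = 1.
The clause (p12') is unit, so p12 = 0.
The clause (p32') is unit, so p32 = 0.
The clause (p33) is unit, so p33 = 1.
The clause (p42') is unit, so p42 = 0.
The clause (p43) is unit, so p43 = 1.
That conflicts with the unit clause (p43').
Undo p22 and try p22 = 0.
The clause (p23) is unit, so p23 = 1.
The clause (p13') is unit, so p13 = 0.
The clause (p33') is unit, so p33 = 0.
The clause (p32) is unit, so p32 = 1.
The clause (p12') is unit, so p12 = 0.
The clause (p42') is unit, so p42 = 0.
The clause (p43) is unit, so p43 = 1.
That conflicts with the unit clause (p43').
Neither p22 = 1 nor p22 = 0 works.
Neither p11 = 1 nor p11 = 0 works.

UNSATISFIABLE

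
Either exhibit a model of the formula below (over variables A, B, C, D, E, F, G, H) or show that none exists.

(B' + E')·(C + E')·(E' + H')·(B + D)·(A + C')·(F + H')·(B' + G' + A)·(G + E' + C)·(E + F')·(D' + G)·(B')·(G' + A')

A ↦ 0; B ↦ 0; C ↦ 0; D ↦ 1; E ↦ 0; F ↦ 0; G ↦ 1; H ↦ 0

(B') alone gives B = 0.
(D) alone gives D = 1.
(G) alone gives G = 1.
(A') alone gives A = 0.
(C') alone gives C = 0.
(E') alone gives E = 0.
(F') alone gives F = 0.
(H') alone gives H = 0.
All clauses are satisfied.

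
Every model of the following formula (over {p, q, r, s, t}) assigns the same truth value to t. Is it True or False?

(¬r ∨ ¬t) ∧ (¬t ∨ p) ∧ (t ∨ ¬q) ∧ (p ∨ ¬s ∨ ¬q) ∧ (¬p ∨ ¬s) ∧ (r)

Suppose t = True.
Unit clause (¬r) forces r = False.
Now (r) is unsatisfied and unit — conflict.
So every satisfying assignment has t = False.

False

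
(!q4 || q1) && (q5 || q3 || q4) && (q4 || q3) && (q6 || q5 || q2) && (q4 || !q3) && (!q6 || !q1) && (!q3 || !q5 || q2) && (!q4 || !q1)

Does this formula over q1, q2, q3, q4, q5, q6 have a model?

Unsatisfiable

Suppose q4 = false.
The clause (q3) is unit, so q3 = true.
That conflicts with the unit clause (!q3).
Backtrack on q4: now try q4 = true.
The clause (q1) is unit, so q1 = true.
That conflicts with the unit clause (!q1).
Both values of q4 lead to a conflict.
No assignment satisfies every clause.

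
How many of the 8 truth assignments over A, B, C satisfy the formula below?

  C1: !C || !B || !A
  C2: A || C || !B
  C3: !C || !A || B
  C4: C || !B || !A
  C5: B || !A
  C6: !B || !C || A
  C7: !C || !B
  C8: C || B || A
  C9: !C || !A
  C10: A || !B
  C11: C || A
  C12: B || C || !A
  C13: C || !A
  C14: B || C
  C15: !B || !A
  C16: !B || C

There are 2^3 = 8 truth assignments over (A, B, C).
Check each against the 16 clauses (columns in the order A, B, C):
  F F F  ✗ fails (C || B || A)
  F F T  ✓ satisfies all
  F T F  ✗ fails (A || C || !B)
  F T T  ✗ fails (!B || !C || A)
  T F F  ✗ fails (B || !A)
  T F T  ✗ fails (!C || !A || B)
  T T F  ✗ fails (C || !B || !A)
  T T T  ✗ fails (!C || !B || !A)
1 of the 8 rows is a model.

1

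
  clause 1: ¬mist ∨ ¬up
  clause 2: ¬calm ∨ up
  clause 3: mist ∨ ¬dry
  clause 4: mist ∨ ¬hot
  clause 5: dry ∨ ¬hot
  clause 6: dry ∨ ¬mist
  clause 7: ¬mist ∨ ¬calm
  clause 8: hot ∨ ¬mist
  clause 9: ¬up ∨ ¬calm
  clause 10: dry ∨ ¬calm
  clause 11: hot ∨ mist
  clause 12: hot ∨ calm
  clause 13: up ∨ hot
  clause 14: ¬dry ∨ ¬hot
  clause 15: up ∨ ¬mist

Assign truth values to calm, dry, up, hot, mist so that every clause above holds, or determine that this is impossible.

Try mist = False.
(¬dry) alone gives dry = False.
(¬hot) alone gives hot = False.
But (hot) is also a unit clause — contradiction.
Undo mist and try mist = True.
(¬up) alone gives up = False.
But (up) is also a unit clause — contradiction.
Both values of mist lead to a conflict.

UNSATISFIABLE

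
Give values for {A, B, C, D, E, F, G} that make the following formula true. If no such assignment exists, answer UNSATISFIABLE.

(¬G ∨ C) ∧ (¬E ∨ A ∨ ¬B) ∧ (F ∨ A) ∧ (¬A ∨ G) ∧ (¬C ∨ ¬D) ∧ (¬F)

A: True,  B: True,  C: True,  D: False,  E: True,  F: False,  G: True

From the singleton clause (¬F), F = False.
From the singleton clause (A), A = True.
From the singleton clause (G), G = True.
From the singleton clause (C), C = True.
From the singleton clause (¬D), D = False.
Every clause is now satisfied; B, E are unconstrained.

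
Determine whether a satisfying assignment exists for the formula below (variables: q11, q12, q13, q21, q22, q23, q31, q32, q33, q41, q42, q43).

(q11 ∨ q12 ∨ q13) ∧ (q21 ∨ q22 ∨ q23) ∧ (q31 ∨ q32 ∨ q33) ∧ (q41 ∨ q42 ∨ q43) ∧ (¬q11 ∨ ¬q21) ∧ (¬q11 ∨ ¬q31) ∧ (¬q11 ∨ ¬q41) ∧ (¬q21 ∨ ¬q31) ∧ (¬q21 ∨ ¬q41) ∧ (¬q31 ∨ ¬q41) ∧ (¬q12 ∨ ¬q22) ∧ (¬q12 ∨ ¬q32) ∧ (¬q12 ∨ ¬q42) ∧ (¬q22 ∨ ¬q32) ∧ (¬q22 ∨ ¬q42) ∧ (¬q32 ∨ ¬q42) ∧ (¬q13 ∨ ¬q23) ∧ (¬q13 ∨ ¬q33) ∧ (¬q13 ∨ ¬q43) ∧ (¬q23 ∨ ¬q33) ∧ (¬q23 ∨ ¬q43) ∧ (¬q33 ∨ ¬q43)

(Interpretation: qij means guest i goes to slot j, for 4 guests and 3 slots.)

Suppose q11 = False.
Suppose q12 = True.
(¬q22) alone gives q22 = False.
(¬q32) alone gives q32 = False.
(¬q42) alone gives q42 = False.
Suppose q21 = True.
(¬q31) alone gives q31 = False.
(q33) alone gives q33 = True.
(¬q41) alone gives q41 = False.
(q43) alone gives q43 = True.
But (¬q43) is also a unit clause — contradiction.
That branch fails; take q21 = False instead.
(q23) alone gives q23 = True.
(¬q13) alone gives q13 = False.
(¬q33) alone gives q33 = False.
(q31) alone gives q31 = True.
(¬q41) alone gives q41 = False.
(q43) alone gives q43 = True.
But (¬q43) is also a unit clause — contradiction.
Neither q21 = True nor q21 = False works.
That branch fails; take q12 = False instead.
(q13) alone gives q13 = True.
(¬q23) alone gives q23 = False.
(¬q33) alone gives q33 = False.
(¬q43) alone gives q43 = False.
Suppose q21 = True.
(¬q31) alone gives q31 = False.
(q32) alone gives q32 = True.
(¬q41) alone gives q41 = False.
(q42) alone gives q42 = True.
But (¬q42) is also a unit clause — contradiction.
That branch fails; take q21 = False instead.
(q22) alone gives q22 = True.
(¬q32) alone gives q32 = False.
(q31) alone gives q31 = True.
(¬q41) alone gives q41 = False.
(q42) alone gives q42 = True.
But (¬q42) is also a unit clause — contradiction.
Neither q21 = True nor q21 = False works.
Neither q12 = True nor q12 = False works.
That branch fails; take q11 = True instead.
(¬q21) alone gives q21 = False.
(¬q31) alone gives q31 = False.
(¬q41) alone gives q41 = False.
Suppose q22 = True.
(¬q12) alone gives q12 = False.
(¬q32) alone gives q32 = False.
(q33) alone gives q33 = True.
(¬q42) alone gives q42 = False.
(q43) alone gives q43 = True.
But (¬q43) is also a unit clause — contradiction.
That branch fails; take q22 = False instead.
(q23) alone gives q23 = True.
(¬q13) alone gives q13 = False.
(¬q33) alone gives q33 = False.
(q32) alone gives q32 = True.
(¬q12) alone gives q12 = False.
(¬q42) alone gives q42 = False.
(q43) alone gives q43 = True.
But (¬q43) is also a unit clause — contradiction.
Neither q22 = True nor q22 = False works.
Neither q11 = True nor q11 = False works.
No assignment satisfies every clause.

No, unsatisfiable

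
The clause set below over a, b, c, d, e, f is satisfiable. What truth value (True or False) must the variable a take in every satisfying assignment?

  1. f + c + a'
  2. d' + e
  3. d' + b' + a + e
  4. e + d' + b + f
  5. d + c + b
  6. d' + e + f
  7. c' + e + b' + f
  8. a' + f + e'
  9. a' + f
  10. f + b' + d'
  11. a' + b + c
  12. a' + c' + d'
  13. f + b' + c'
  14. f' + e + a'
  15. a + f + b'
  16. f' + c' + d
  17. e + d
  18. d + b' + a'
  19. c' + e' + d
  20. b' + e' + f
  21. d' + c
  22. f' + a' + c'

Suppose a = 1.
(f) alone gives f = 1.
(e) alone gives e = 1.
(c') alone gives c = 0.
(b) alone gives b = 1.
(d) alone gives d = 1.
Now (d') is unsatisfied and unit — conflict.
So every satisfying assignment has a = False.

False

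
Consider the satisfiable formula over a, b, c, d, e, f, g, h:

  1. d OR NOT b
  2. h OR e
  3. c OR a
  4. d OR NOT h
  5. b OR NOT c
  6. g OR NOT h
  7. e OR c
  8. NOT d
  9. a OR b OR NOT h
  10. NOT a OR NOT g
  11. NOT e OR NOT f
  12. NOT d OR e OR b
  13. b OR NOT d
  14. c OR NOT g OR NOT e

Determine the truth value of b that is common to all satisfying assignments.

False

Suppose b = true.
Unit clause (d) forces d = true.
But (NOT d) is also a unit clause — contradiction.
So every satisfying assignment has b = False.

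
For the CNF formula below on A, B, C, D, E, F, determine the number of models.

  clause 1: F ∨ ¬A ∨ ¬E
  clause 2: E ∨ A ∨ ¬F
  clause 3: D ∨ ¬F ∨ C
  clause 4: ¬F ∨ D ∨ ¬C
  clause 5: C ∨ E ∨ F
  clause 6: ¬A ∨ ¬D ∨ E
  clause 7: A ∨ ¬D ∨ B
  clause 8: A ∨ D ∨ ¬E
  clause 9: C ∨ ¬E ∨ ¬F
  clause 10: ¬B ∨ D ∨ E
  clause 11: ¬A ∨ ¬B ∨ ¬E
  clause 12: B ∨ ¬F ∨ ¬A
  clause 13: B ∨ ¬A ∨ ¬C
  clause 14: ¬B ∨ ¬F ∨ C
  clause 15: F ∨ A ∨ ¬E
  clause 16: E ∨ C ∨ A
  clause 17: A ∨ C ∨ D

3

There are 2^6 = 64 truth assignments over (A, B, C, D, E, F).
Split on B. With B = True, the clauses containing B are satisfied and ¬B drops from the rest; 2 of the 2^5 = 32 assignments to the other variables satisfy what remains.
With B = False, by the same count on the reduced clause set, 1 assignment works.
(One model: A=F, B=F, C=T, D=F, E=F, F=F.)
Total: 2 + 1 = 3.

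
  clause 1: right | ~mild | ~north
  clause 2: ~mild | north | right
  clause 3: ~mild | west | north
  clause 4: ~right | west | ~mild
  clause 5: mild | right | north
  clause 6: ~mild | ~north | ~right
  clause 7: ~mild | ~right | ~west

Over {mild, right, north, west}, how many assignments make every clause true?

There are 2^4 = 16 truth assignments over (mild, right, north, west).
Check each against the 7 clauses (columns in the order mild, right, north, west):
  F F F F  ✗ fails (mild | right | north)
  F F F T  ✗ fails (mild | right | north)
  F F T F  ✓ satisfies all
  F F T T  ✓ satisfies all
  F T F F  ✓ satisfies all
  F T F T  ✓ satisfies all
  F T T F  ✓ satisfies all
  F T T T  ✓ satisfies all
  T F F F  ✗ fails (~mild | north | right)
  T F F T  ✗ fails (~mild | north | right)
  T F T F  ✗ fails (right | ~mild | ~north)
  T F T T  ✗ fails (right | ~mild | ~north)
  T T F F  ✗ fails (~mild | west | north)
  T T F T  ✗ fails (~mild | ~right | ~west)
  T T T F  ✗ fails (~right | west | ~mild)
  T T T T  ✗ fails (~mild | ~north | ~right)
6 of the 16 rows are models.

6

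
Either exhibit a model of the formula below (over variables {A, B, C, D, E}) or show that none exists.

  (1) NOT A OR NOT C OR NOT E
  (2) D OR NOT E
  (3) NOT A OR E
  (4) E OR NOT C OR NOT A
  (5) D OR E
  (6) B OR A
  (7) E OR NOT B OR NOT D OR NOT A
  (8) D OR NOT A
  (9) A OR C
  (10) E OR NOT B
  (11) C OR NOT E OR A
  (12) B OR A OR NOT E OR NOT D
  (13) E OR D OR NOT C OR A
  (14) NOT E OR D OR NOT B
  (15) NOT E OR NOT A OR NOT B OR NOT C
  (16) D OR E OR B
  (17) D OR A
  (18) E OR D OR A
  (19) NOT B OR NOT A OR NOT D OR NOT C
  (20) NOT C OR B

Case D = true:
Case A = true:
From the singleton clause (E), E = true.
From the singleton clause (NOT C), C = false.
Every clause is now satisfied; B is unconstrained.

A=true, B=true, C=false, D=true, E=true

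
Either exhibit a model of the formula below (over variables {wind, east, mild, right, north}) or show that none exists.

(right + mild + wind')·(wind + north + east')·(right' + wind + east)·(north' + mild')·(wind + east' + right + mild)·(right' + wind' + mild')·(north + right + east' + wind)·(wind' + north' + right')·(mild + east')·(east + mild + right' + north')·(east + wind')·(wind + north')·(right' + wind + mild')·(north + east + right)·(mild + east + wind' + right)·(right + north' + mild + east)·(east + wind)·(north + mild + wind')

Case north = 0:
Case wind = 1:
Unit clause (east) forces east = 1.
Unit clause (mild) forces mild = 1.
Unit clause (right') forces right = 0.
Every clause now holds.

wind: 1,  east: 1,  mild: 1,  right: 0,  north: 0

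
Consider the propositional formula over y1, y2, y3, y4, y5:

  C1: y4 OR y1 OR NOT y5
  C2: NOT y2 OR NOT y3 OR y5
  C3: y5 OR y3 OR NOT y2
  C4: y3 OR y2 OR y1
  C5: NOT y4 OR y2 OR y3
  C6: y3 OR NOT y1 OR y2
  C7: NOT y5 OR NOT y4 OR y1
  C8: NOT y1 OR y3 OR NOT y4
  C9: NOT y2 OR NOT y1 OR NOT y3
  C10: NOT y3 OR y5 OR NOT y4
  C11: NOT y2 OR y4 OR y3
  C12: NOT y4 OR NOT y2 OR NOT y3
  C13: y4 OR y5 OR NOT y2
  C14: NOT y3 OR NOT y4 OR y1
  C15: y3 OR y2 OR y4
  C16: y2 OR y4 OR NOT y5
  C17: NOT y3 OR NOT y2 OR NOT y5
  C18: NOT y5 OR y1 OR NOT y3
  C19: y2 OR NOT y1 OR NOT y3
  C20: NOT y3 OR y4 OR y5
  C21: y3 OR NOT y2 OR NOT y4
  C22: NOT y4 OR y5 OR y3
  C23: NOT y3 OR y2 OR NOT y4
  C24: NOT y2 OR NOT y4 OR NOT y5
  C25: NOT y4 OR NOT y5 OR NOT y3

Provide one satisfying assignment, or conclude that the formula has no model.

Case y4 = true:
Case y2 = true:
From the singleton clause (NOT y3), y3 = false.
Now (y3) is unsatisfied and unit — conflict.
That branch fails; take y2 = false instead.
From the singleton clause (y3), y3 = true.
Now (NOT y3) is unsatisfied and unit — conflict.
Either choice for y2 ends in contradiction.
That branch fails; take y4 = false instead.
Case y1 = true:
Case y3 = true:
From the singleton clause (NOT y2), y2 = false.
Now (y2) is unsatisfied and unit — conflict.
That branch fails; take y3 = false instead.
From the singleton clause (y2), y2 = true.
Now (NOT y2) is unsatisfied and unit — conflict.
Either choice for y3 ends in contradiction.
That branch fails; take y1 = false instead.
From the singleton clause (NOT y5), y5 = false.
From the singleton clause (NOT y2), y2 = false.
From the singleton clause (y3), y3 = true.
Now (NOT y3) is unsatisfied and unit — conflict.
Either choice for y1 ends in contradiction.
Either choice for y4 ends in contradiction.

UNSATISFIABLE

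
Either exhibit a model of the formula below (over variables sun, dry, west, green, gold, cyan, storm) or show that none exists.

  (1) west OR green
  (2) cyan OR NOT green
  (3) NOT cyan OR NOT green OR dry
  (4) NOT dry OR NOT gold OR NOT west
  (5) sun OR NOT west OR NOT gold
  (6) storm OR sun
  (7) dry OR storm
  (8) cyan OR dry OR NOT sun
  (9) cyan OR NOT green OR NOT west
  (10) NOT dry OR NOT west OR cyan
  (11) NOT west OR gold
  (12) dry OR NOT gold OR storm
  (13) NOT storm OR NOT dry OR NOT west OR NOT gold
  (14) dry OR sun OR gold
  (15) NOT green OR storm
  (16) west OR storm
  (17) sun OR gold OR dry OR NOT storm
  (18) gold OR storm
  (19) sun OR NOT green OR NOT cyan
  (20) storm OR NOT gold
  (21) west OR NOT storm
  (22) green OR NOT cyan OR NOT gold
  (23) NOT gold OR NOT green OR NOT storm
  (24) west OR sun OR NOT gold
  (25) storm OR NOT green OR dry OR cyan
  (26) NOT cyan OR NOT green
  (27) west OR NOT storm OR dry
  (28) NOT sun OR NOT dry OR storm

Branch on west: set west = true.
(gold) alone gives gold = true.
(NOT dry) alone gives dry = false.
(sun) alone gives sun = true.
(storm) alone gives storm = true.
(cyan) alone gives cyan = true.
(NOT green) alone gives green = false.
Now (green) is unsatisfied and unit — conflict.
Backtrack on west: now try west = false.
(green) alone gives green = true.
(cyan) alone gives cyan = true.
Now (NOT cyan) is unsatisfied and unit — conflict.
Either choice for west ends in contradiction.

UNSATISFIABLE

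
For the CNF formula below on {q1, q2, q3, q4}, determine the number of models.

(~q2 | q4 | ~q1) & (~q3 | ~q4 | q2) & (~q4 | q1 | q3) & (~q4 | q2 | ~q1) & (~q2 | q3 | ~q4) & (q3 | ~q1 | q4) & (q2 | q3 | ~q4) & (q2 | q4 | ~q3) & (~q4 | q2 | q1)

5

There are 2^4 = 16 truth assignments over (q1, q2, q3, q4).
Check each against the 9 clauses (columns in the order q1, q2, q3, q4):
  F F F F  ✓ satisfies all
  F F F T  ✗ fails (~q4 | q1 | q3)
  F F T F  ✗ fails (q2 | q4 | ~q3)
  F F T T  ✗ fails (~q3 | ~q4 | q2)
  F T F F  ✓ satisfies all
  F T F T  ✗ fails (~q4 | q1 | q3)
  F T T F  ✓ satisfies all
  F T T T  ✓ satisfies all
  T F F F  ✗ fails (q3 | ~q1 | q4)
  T F F T  ✗ fails (~q4 | q2 | ~q1)
  T F T F  ✗ fails (q2 | q4 | ~q3)
  T F T T  ✗ fails (~q3 | ~q4 | q2)
  T T F F  ✗ fails (~q2 | q4 | ~q1)
  T T F T  ✗ fails (~q2 | q3 | ~q4)
  T T T F  ✗ fails (~q2 | q4 | ~q1)
  T T T T  ✓ satisfies all
5 of the 16 rows are models.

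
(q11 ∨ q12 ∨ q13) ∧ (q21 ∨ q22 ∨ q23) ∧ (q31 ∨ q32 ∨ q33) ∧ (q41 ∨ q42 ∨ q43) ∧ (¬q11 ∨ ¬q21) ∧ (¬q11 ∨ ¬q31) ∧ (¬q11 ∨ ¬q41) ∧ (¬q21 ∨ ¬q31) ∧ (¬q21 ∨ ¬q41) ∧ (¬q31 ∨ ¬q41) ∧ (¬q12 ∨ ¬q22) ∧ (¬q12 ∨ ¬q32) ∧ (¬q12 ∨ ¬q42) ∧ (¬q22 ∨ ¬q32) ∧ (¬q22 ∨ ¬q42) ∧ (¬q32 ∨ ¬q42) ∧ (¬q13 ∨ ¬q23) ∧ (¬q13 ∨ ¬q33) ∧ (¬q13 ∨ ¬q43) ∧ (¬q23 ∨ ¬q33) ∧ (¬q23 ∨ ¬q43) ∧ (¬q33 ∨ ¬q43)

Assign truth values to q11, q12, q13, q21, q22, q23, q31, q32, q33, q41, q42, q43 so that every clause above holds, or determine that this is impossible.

UNSATISFIABLE

Suppose q11 = False.
Suppose q12 = True.
Unit clause (¬q22) forces q22 = False.
Unit clause (¬q32) forces q32 = False.
Unit clause (¬q42) forces q42 = False.
Suppose q21 = True.
Unit clause (¬q31) forces q31 = False.
Unit clause (q33) forces q33 = True.
Unit clause (¬q41) forces q41 = False.
Unit clause (q43) forces q43 = True.
That conflicts with the unit clause (¬q43).
Undo q21 and try q21 = False.
Unit clause (q23) forces q23 = True.
Unit clause (¬q13) forces q13 = False.
Unit clause (¬q33) forces q33 = False.
Unit clause (q31) forces q31 = True.
Unit clause (¬q41) forces q41 = False.
Unit clause (q43) forces q43 = True.
That conflicts with the unit clause (¬q43).
Neither q21 = True nor q21 = False works.
Undo q12 and try q12 = False.
Unit clause (q13) forces q13 = True.
Unit clause (¬q23) forces q23 = False.
Unit clause (¬q33) forces q33 = False.
Unit clause (¬q43) forces q43 = False.
Suppose q21 = True.
Unit clause (¬q31) forces q31 = False.
Unit clause (q32) forces q32 = True.
Unit clause (¬q41) forces q41 = False.
Unit clause (q42) forces q42 = True.
That conflicts with the unit clause (¬q42).
Undo q21 and try q21 = False.
Unit clause (q22) forces q22 = True.
Unit clause (¬q32) forces q32 = False.
Unit clause (q31) forces q31 = True.
Unit clause (¬q41) forces q41 = False.
Unit clause (q42) forces q42 = True.
That conflicts with the unit clause (¬q42).
Neither q21 = True nor q21 = False works.
Neither q12 = True nor q12 = False works.
Undo q11 and try q11 = True.
Unit clause (¬q21) forces q21 = False.
Unit clause (¬q31) forces q31 = False.
Unit clause (¬q41) forces q41 = False.
Suppose q22 = True.
Unit clause (¬q12) forces q12 = False.
Unit clause (¬q32) forces q32 = False.
Unit clause (q33) forces q33 = True.
Unit clause (¬q42) forces q42 = False.
Unit clause (q43) forces q43 = True.
That conflicts with the unit clause (¬q43).
Undo q22 and try q22 = False.
Unit clause (q23) forces q23 = True.
Unit clause (¬q13) forces q13 = False.
Unit clause (¬q33) forces q33 = False.
Unit clause (q32) forces q32 = True.
Unit clause (¬q12) forces q12 = False.
Unit clause (¬q42) forces q42 = False.
Unit clause (q43) forces q43 = True.
That conflicts with the unit clause (¬q43).
Neither q22 = True nor q22 = False works.
Neither q11 = True nor q11 = False works.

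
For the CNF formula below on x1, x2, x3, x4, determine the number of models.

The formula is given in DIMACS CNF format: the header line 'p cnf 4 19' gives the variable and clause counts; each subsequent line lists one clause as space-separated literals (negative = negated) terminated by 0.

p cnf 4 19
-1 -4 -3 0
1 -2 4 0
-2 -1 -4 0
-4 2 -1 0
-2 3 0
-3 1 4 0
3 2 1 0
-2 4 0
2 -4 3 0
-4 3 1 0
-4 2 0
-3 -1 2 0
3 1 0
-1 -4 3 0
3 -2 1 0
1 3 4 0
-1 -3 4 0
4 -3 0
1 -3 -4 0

There are 2^4 = 16 truth assignments over (x1, x2, x3, x4).
Check each against the 19 clauses (columns in the order x1, x2, x3, x4):
  F F F F  ✗ fails (x3 ∨ x2 ∨ x1)
  F F F T  ✗ fails (x3 ∨ x2 ∨ x1)
  F F T F  ✗ fails (¬x3 ∨ x1 ∨ x4)
  F F T T  ✗ fails (¬x4 ∨ x2)
  F T F F  ✗ fails (x1 ∨ ¬x2 ∨ x4)
  F T F T  ✗ fails (¬x2 ∨ x3)
  F T T F  ✗ fails (x1 ∨ ¬x2 ∨ x4)
  F T T T  ✗ fails (x1 ∨ ¬x3 ∨ ¬x4)
  T F F F  ✓ satisfies all
  T F F T  ✗ fails (¬x4 ∨ x2 ∨ ¬x1)
  T F T F  ✗ fails (¬x3 ∨ ¬x1 ∨ x2)
  T F T T  ✗ fails (¬x1 ∨ ¬x4 ∨ ¬x3)
  T T F F  ✗ fails (¬x2 ∨ x3)
  T T F T  ✗ fails (¬x2 ∨ ¬x1 ∨ ¬x4)
  T T T F  ✗ fails (¬x2 ∨ x4)
  T T T T  ✗ fails (¬x1 ∨ ¬x4 ∨ ¬x3)
1 of the 16 rows is a model.

1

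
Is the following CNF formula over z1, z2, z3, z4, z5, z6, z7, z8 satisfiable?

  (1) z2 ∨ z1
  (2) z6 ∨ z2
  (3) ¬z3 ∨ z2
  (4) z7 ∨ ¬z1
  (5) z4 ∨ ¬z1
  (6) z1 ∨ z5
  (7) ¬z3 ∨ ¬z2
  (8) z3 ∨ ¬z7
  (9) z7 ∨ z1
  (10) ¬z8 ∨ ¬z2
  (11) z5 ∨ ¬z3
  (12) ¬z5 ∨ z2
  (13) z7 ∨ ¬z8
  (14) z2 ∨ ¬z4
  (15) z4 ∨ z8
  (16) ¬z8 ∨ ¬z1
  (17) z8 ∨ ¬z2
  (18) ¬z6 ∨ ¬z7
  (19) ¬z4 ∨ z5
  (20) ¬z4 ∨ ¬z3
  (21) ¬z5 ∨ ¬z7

Unsatisfiable

Branch on z2: set z2 = True.
(¬z3) alone gives z3 = False.
(¬z7) alone gives z7 = False.
(¬z1) alone gives z1 = False.
But (z1) is also a unit clause — contradiction.
So z2 must be the other value — set z2 = False.
(z1) alone gives z1 = True.
(z6) alone gives z6 = True.
(¬z3) alone gives z3 = False.
(z7) alone gives z7 = True.
But (¬z7) is also a unit clause — contradiction.
Both values of z2 lead to a conflict.
No assignment satisfies every clause.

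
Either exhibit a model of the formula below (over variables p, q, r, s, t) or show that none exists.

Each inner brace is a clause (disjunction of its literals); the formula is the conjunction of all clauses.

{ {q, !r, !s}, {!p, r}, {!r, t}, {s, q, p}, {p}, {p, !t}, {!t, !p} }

(p) alone gives p = true.
(r) alone gives r = true.
(t) alone gives t = true.
Now (!t) is unsatisfied and unit — conflict.

UNSATISFIABLE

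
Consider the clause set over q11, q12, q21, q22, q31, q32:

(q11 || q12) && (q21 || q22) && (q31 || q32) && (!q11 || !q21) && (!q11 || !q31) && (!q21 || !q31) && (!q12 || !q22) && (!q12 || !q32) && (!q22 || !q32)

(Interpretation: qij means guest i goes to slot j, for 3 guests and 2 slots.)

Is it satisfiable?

No, unsatisfiable

Case q11 = true:
The clause (!q21) is unit, so q21 = false.
The clause (q22) is unit, so q22 = true.
The clause (!q31) is unit, so q31 = false.
The clause (q32) is unit, so q32 = true.
But (!q32) is also a unit clause — contradiction.
So q11 must be the other value — set q11 = false.
The clause (q12) is unit, so q12 = true.
The clause (!q22) is unit, so q22 = false.
The clause (q21) is unit, so q21 = true.
The clause (!q31) is unit, so q31 = false.
The clause (q32) is unit, so q32 = true.
But (!q32) is also a unit clause — contradiction.
Either choice for q11 ends in contradiction.
No assignment satisfies every clause.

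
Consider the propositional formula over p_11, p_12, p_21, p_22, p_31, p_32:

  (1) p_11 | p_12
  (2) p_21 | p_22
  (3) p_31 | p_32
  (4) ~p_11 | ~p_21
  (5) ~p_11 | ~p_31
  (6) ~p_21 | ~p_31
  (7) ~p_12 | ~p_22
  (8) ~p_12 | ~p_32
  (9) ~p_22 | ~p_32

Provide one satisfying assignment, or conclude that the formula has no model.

UNSATISFIABLE

Branch on p_11: set p_11 = 1.
Unit clause (~p_21) forces p_21 = 0.
Unit clause (p_22) forces p_22 = 1.
Unit clause (~p_31) forces p_31 = 0.
Unit clause (p_32) forces p_32 = 1.
Now (~p_32) is unsatisfied and unit — conflict.
Backtrack on p_11: now try p_11 = 0.
Unit clause (p_12) forces p_12 = 1.
Unit clause (~p_22) forces p_22 = 0.
Unit clause (p_21) forces p_21 = 1.
Unit clause (~p_31) forces p_31 = 0.
Unit clause (p_32) forces p_32 = 1.
Now (~p_32) is unsatisfied and unit — conflict.
Both values of p_11 lead to a conflict.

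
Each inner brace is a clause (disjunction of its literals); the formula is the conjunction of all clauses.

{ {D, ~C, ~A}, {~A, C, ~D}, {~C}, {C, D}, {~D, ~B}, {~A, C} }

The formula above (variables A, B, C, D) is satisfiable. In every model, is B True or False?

Suppose B = 1.
Unit clause (~C) forces C = 0.
Unit clause (D) forces D = 1.
That conflicts with the unit clause (~D).
So every satisfying assignment has B = False.

False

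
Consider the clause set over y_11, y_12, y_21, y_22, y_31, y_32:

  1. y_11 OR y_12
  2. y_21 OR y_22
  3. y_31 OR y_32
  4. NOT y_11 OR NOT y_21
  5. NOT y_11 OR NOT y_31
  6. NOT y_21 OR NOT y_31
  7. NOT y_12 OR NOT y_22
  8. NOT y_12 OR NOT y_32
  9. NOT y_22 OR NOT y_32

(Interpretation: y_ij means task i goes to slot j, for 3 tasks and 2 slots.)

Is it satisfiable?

No, unsatisfiable

Case y_11 = true:
(NOT y_21) alone gives y_21 = false.
(y_22) alone gives y_22 = true.
(NOT y_31) alone gives y_31 = false.
(y_32) alone gives y_32 = true.
But (NOT y_32) is also a unit clause — contradiction.
So y_11 must be the other value — set y_11 = false.
(y_12) alone gives y_12 = true.
(NOT y_22) alone gives y_22 = false.
(y_21) alone gives y_21 = true.
(NOT y_31) alone gives y_31 = false.
(y_32) alone gives y_32 = true.
But (NOT y_32) is also a unit clause — contradiction.
Either choice for y_11 ends in contradiction.
No assignment satisfies every clause.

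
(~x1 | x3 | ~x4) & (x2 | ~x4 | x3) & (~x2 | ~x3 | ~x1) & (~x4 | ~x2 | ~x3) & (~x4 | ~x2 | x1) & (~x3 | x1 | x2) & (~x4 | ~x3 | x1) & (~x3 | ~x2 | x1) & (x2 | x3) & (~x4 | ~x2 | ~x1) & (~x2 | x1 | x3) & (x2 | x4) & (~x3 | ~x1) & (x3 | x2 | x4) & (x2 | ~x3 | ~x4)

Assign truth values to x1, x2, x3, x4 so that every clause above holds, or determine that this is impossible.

x1: 1; x2: 1; x3: 0; x4: 0

Try x2 = 1.
Try x3 = 0.
The clause (x1) is unit, so x1 = 1.
The clause (~x4) is unit, so x4 = 0.
Every clause now holds.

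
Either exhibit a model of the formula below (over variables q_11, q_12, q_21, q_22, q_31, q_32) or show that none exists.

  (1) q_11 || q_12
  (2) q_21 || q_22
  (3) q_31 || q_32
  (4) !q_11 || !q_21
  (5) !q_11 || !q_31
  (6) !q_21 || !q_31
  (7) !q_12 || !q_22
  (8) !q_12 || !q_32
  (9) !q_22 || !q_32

Suppose q_11 = true.
(!q_21) alone gives q_21 = false.
(q_22) alone gives q_22 = true.
(!q_31) alone gives q_31 = false.
(q_32) alone gives q_32 = true.
Now (!q_32) is unsatisfied and unit — conflict.
Undo q_11 and try q_11 = false.
(q_12) alone gives q_12 = true.
(!q_22) alone gives q_22 = false.
(q_21) alone gives q_21 = true.
(!q_31) alone gives q_31 = false.
(q_32) alone gives q_32 = true.
Now (!q_32) is unsatisfied and unit — conflict.
Neither q_11 = true nor q_11 = false works.

UNSATISFIABLE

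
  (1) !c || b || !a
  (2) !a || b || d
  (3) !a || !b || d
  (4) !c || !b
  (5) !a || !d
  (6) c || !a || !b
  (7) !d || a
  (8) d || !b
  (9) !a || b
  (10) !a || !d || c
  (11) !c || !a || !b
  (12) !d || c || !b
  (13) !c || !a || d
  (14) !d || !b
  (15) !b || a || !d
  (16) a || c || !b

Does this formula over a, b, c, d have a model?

Yes, satisfiable

Suppose c = false.
Suppose a = false.
From the singleton clause (!d), d = false.
From the singleton clause (!b), b = false.
This assignment satisfies each clause.
A satisfying assignment: a ↦ false, b ↦ false, c ↦ false, d ↦ false.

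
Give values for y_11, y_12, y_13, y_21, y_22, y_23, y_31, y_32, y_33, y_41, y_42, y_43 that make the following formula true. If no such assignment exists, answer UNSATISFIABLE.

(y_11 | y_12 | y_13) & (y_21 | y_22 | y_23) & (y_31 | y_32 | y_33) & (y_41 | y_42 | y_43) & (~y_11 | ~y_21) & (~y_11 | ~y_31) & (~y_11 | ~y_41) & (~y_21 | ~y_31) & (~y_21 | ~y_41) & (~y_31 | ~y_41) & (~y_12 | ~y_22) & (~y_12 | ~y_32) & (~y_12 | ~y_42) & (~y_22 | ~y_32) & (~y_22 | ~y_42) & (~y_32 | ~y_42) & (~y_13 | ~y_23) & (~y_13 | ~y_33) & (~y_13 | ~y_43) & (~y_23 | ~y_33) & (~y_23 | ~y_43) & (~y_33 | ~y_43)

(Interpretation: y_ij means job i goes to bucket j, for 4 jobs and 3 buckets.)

Suppose y_11 = 0.
Suppose y_12 = 1.
The clause (~y_22) is unit, so y_22 = 0.
The clause (~y_32) is unit, so y_32 = 0.
The clause (~y_42) is unit, so y_42 = 0.
Suppose y_21 = 1.
The clause (~y_31) is unit, so y_31 = 0.
The clause (y_33) is unit, so y_33 = 1.
The clause (~y_41) is unit, so y_41 = 0.
The clause (y_43) is unit, so y_43 = 1.
That conflicts with the unit clause (~y_43).
That branch fails; take y_21 = 0 instead.
The clause (y_23) is unit, so y_23 = 1.
The clause (~y_13) is unit, so y_13 = 0.
The clause (~y_33) is unit, so y_33 = 0.
The clause (y_31) is unit, so y_31 = 1.
The clause (~y_41) is unit, so y_41 = 0.
The clause (y_43) is unit, so y_43 = 1.
That conflicts with the unit clause (~y_43).
Both values of y_21 lead to a conflict.
That branch fails; take y_12 = 0 instead.
The clause (y_13) is unit, so y_13 = 1.
The clause (~y_23) is unit, so y_23 = 0.
The clause (~y_33) is unit, so y_33 = 0.
The clause (~y_43) is unit, so y_43 = 0.
Suppose y_21 = 1.
The clause (~y_31) is unit, so y_31 = 0.
The clause (y_32) is unit, so y_32 = 1.
The clause (~y_41) is unit, so y_41 = 0.
The clause (y_42) is unit, so y_42 = 1.
That conflicts with the unit clause (~y_42).
That branch fails; take y_21 = 0 instead.
The clause (y_22) is unit, so y_22 = 1.
The clause (~y_32) is unit, so y_32 = 0.
The clause (y_31) is unit, so y_31 = 1.
The clause (~y_41) is unit, so y_41 = 0.
The clause (y_42) is unit, so y_42 = 1.
That conflicts with the unit clause (~y_42).
Both values of y_21 lead to a conflict.
Both values of y_12 lead to a conflict.
That branch fails; take y_11 = 1 instead.
The clause (~y_21) is unit, so y_21 = 0.
The clause (~y_31) is unit, so y_31 = 0.
The clause (~y_41) is unit, so y_41 = 0.
Suppose y_22 = 1.
The clause (~y_12) is unit, so y_12 = 0.
The clause (~y_32) is unit, so y_32 = 0.
The clause (y_33) is unit, so y_33 = 1.
The clause (~y_42) is unit, so y_42 = 0.
The clause (y_43) is unit, so y_43 = 1.
That conflicts with the unit clause (~y_43).
That branch fails; take y_22 = 0 instead.
The clause (y_23) is unit, so y_23 = 1.
The clause (~y_13) is unit, so y_13 = 0.
The clause (~y_33) is unit, so y_33 = 0.
The clause (y_32) is unit, so y_32 = 1.
The clause (~y_12) is unit, so y_12 = 0.
The clause (~y_42) is unit, so y_42 = 0.
The clause (y_43) is unit, so y_43 = 1.
That conflicts with the unit clause (~y_43).
Both values of y_22 lead to a conflict.
Both values of y_11 lead to a conflict.

UNSATISFIABLE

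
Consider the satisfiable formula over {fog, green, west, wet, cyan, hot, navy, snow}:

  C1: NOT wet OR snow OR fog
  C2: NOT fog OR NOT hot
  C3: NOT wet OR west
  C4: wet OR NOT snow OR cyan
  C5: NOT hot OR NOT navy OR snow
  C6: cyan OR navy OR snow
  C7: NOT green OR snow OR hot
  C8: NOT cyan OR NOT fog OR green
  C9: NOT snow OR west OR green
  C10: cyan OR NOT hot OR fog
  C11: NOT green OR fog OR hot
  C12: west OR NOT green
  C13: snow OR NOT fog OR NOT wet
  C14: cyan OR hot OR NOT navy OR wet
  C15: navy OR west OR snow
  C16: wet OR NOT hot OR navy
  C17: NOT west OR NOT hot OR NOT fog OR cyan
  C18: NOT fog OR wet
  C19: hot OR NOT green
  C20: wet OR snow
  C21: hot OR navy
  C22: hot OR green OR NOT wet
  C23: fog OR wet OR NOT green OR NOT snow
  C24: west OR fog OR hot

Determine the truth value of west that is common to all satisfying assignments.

True

Suppose west = false.
Unit clause (NOT wet) forces wet = false.
Unit clause (NOT green) forces green = false.
Unit clause (NOT snow) forces snow = false.
But (snow) is also a unit clause — contradiction.
So every satisfying assignment has west = True.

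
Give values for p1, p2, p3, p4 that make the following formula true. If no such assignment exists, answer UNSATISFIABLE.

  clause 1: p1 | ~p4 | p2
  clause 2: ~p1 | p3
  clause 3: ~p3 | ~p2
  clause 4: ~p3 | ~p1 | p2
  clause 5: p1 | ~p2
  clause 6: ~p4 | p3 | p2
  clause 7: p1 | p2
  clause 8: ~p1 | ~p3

Case p1 = 0:
The clause (~p2) is unit, so p2 = 0.
That conflicts with the unit clause (p2).
So p1 must be the other value — set p1 = 1.
The clause (p3) is unit, so p3 = 1.
That conflicts with the unit clause (~p3).
Either choice for p1 ends in contradiction.

UNSATISFIABLE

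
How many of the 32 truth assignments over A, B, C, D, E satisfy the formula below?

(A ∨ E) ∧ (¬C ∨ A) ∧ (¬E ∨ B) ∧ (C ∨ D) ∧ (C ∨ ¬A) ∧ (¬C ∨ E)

3

There are 2^5 = 32 truth assignments over (A, B, C, D, E).
Split on E. With E = True, the clauses containing E are satisfied and ¬E drops from the rest; 3 of the 2^4 = 16 assignments to the other variables satisfy what remains.
With E = False, by the same count on the reduced clause set, 0 assignments work.
Total: 3 + 0 = 3.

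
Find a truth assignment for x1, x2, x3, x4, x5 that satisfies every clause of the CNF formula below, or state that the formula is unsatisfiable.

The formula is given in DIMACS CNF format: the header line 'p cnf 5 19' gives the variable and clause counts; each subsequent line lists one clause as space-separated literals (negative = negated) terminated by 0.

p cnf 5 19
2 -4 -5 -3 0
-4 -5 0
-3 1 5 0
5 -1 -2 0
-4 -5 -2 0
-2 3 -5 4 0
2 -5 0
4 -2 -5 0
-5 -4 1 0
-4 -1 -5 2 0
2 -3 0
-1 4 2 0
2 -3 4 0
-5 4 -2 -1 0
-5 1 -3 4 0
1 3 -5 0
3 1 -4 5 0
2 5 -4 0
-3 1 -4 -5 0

Try x4 = False.
Try x2 = False.
Unit clause (¬x5) forces x5 = False.
Unit clause (¬x3) forces x3 = False.
Unit clause (¬x1) forces x1 = False.
This assignment satisfies each clause.

x1: False; x2: False; x3: False; x4: False; x5: False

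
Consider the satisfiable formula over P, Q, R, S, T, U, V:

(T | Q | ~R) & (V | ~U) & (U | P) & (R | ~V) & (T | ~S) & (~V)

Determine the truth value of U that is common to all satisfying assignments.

Suppose U = 1.
(V) alone gives V = 1.
But (~V) is also a unit clause — contradiction.
So every satisfying assignment has U = False.

False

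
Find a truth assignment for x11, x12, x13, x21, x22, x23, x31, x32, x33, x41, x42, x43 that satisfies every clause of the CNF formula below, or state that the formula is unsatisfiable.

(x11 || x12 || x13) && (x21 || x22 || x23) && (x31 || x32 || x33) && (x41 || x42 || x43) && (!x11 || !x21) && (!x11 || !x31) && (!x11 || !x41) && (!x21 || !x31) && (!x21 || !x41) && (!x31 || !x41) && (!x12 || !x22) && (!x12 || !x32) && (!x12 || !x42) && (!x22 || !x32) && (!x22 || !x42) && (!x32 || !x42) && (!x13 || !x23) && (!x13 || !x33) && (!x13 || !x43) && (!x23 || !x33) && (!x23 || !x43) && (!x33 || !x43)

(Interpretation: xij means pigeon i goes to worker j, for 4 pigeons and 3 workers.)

Branch on x11: set x11 = false.
Branch on x12: set x12 = true.
Unit clause (!x22) forces x22 = false.
Unit clause (!x32) forces x32 = false.
Unit clause (!x42) forces x42 = false.
Branch on x21: set x21 = true.
Unit clause (!x31) forces x31 = false.
Unit clause (x33) forces x33 = true.
Unit clause (!x41) forces x41 = false.
Unit clause (x43) forces x43 = true.
Now (!x43) is unsatisfied and unit — conflict.
Undo x21 and try x21 = false.
Unit clause (x23) forces x23 = true.
Unit clause (!x13) forces x13 = false.
Unit clause (!x33) forces x33 = false.
Unit clause (x31) forces x31 = true.
Unit clause (!x41) forces x41 = false.
Unit clause (x43) forces x43 = true.
Now (!x43) is unsatisfied and unit — conflict.
Either choice for x21 ends in contradiction.
Undo x12 and try x12 = false.
Unit clause (x13) forces x13 = true.
Unit clause (!x23) forces x23 = false.
Unit clause (!x33) forces x33 = false.
Unit clause (!x43) forces x43 = false.
Branch on x21: set x21 = true.
Unit clause (!x31) forces x31 = false.
Unit clause (x32) forces x32 = true.
Unit clause (!x41) forces x41 = false.
Unit clause (x42) forces x42 = true.
Now (!x42) is unsatisfied and unit — conflict.
Undo x21 and try x21 = false.
Unit clause (x22) forces x22 = true.
Unit clause (!x32) forces x32 = false.
Unit clause (x31) forces x31 = true.
Unit clause (!x41) forces x41 = false.
Unit clause (x42) forces x42 = true.
Now (!x42) is unsatisfied and unit — conflict.
Either choice for x21 ends in contradiction.
Either choice for x12 ends in contradiction.
Undo x11 and try x11 = true.
Unit clause (!x21) forces x21 = false.
Unit clause (!x31) forces x31 = false.
Unit clause (!x41) forces x41 = false.
Branch on x22: set x22 = true.
Unit clause (!x12) forces x12 = false.
Unit clause (!x32) forces x32 = false.
Unit clause (x33) forces x33 = true.
Unit clause (!x42) forces x42 = false.
Unit clause (x43) forces x43 = true.
Now (!x43) is unsatisfied and unit — conflict.
Undo x22 and try x22 = false.
Unit clause (x23) forces x23 = true.
Unit clause (!x13) forces x13 = false.
Unit clause (!x33) forces x33 = false.
Unit clause (x32) forces x32 = true.
Unit clause (!x12) forces x12 = false.
Unit clause (!x42) forces x42 = false.
Unit clause (x43) forces x43 = true.
Now (!x43) is unsatisfied and unit — conflict.
Either choice for x22 ends in contradiction.
Either choice for x11 ends in contradiction.

UNSATISFIABLE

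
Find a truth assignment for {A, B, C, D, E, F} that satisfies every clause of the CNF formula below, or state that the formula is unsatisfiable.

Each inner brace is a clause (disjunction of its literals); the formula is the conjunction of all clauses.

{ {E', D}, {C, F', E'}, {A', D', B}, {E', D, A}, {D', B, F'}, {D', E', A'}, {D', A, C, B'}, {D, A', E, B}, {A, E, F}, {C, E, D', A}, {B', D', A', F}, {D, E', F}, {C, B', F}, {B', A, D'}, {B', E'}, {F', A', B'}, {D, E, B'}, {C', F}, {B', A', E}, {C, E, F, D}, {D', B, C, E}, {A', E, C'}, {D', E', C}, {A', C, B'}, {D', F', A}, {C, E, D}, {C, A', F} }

A=0; B=0; C=1; D=0; E=0; F=1

Try E = 0.
Try A = 0.
From the singleton clause (F), F = 1.
From the singleton clause (D'), D = 0.
From the singleton clause (B'), B = 0.
From the singleton clause (C), C = 1.
This assignment satisfies each clause.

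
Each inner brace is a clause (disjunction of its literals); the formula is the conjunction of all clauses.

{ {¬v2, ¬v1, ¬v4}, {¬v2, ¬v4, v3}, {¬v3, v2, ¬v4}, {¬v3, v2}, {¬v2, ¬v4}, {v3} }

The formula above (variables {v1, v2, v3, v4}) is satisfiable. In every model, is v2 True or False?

True

Suppose v2 = False.
Unit clause (¬v3) forces v3 = False.
But (v3) is also a unit clause — contradiction.
So every satisfying assignment has v2 = True.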